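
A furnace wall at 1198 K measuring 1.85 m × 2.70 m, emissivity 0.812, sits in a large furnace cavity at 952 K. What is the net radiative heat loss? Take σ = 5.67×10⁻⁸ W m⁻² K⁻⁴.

A = 1.85 × 2.70 = 5.00 m².
Q = εσA(T⁴ − T_s⁴). T⁴ − T_s⁴ = (1198)⁴ − (952)⁴ = 2.06×10^12 − 8.21×10^11 = 1.24×10^12 K⁴.
Q = 0.812 × 5.67×10⁻⁸ × 5.00 × 1.24×10^12 = 2.85×10^5 W.

Q ≈ 2.85×10^5 W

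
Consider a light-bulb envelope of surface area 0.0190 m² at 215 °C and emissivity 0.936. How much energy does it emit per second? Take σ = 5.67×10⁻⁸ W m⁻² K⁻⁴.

215 °C = 488 K.
Stefan–Boltzmann: P = εσAT⁴ = 0.936 × 5.67×10⁻⁸ × 0.0190 × (488)⁴ = 0.936 × 5.67×10⁻⁸ × 0.0190 × 5.67×10^10.
P = 57.2 W.

P ≈ 57.2 W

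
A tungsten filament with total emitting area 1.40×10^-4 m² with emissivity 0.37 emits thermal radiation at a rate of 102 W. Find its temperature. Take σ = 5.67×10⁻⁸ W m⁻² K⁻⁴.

From P = εσAT⁴, T = (P / εσA)^(1/4) = (102 / (0.37 × 5.67×10⁻⁸ × 1.40×10^-4))^(1/4).
T = (3.47×10^13)^(1/4) = 2430 K.

T ≈ 2430 K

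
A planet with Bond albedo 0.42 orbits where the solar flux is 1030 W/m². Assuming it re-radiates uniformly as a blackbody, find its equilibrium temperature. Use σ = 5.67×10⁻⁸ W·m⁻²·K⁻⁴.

Power absorbed = (1−a)S·πR²; power emitted = 4πR²σT⁴. Equating and cancelling πR²:
T = ((1−a)S / 4σ)^(1/4) = (597 / (4 × 5.67×10⁻⁸))^(1/4) = (2.63×10^9)^(1/4).
T = 227 K.

T ≈ 227 K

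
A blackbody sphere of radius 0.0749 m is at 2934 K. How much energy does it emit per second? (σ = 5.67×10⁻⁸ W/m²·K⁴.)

A = 4πr² = 4π × (0.0749)² = 0.0705 m².
P = σAT⁴ = 5.67×10⁻⁸ × 0.0705 × (2934)⁴ = 5.67×10⁻⁸ × 0.0705 × 7.41×10^13.
P = 2.96×10^5 W.

P ≈ 2.96×10^5 W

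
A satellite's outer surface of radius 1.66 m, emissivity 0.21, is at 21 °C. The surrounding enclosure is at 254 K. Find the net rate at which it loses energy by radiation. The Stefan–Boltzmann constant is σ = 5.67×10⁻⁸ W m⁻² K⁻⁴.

Q ≈ 1360 W

A = 4πr² = 4π × (1.66)² = 34.6 m².
Convert: 21 °C = 294 K.
Q = εσA(T⁴ − T_s⁴). T⁴ − T_s⁴ = (294)⁴ − (254)⁴ = 7.47×10^9 − 4.16×10^9 = 3.31×10^9 K⁴.
Q = 0.21 × 5.67×10⁻⁸ × 34.6 × 3.31×10^9 = 1360 W.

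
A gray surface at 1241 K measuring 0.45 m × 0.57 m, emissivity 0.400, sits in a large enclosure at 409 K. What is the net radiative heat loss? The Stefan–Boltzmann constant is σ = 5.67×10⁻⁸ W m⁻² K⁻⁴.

Q ≈ 13600 W

A = 0.45 × 0.57 = 0.257 m².
Q = εσA(T⁴ − T_s⁴). T⁴ − T_s⁴ = (1241)⁴ − (409)⁴ = 2.37×10^12 − 2.80×10^10 = 2.34×10^12 K⁴.
Q = 0.400 × 5.67×10⁻⁸ × 0.257 × 2.34×10^12 = 13600 W.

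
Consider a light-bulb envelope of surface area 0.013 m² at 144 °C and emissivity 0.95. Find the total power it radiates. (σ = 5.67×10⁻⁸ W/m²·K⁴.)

P ≈ 21.2 W

144 °C = 417 K.
Stefan–Boltzmann: P = εσAT⁴ = 0.95 × 5.67×10⁻⁸ × 0.0130 × (417)⁴ = 0.95 × 5.67×10⁻⁸ × 0.0130 × 3.02×10^10.
P = 21.2 W.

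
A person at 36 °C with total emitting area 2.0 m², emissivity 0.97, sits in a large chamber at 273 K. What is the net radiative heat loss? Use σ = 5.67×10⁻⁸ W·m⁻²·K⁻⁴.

Q ≈ 392 W

Convert: 36 °C = 309 K.
Q = εσA(T⁴ − T_s⁴). T⁴ − T_s⁴ = (309)⁴ − (273)⁴ = 9.12×10^9 − 5.55×10^9 = 3.56×10^9 K⁴.
Q = 0.97 × 5.67×10⁻⁸ × 2.00 × 3.56×10^9 = 392 W.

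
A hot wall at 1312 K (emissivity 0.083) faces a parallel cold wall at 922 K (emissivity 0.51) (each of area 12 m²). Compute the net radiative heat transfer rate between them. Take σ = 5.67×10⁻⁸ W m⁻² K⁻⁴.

Q ≈ 1.17×10^5 W

For two large parallel gray plates, q = σ(T₁⁴ − T₂⁴) / (1/ε₁ + 1/ε₂ − 1).
1/ε₁ + 1/ε₂ − 1 = 1/0.083 + 1/0.51 − 1 = 13.01.
T₁⁴ − T₂⁴ = 2.96×10^12 − 7.23×10^11 = 2.24×10^12 K⁴.
q = 5.67×10⁻⁸ × 2.24×10^12 / 13.01 = 9760 W/m².
Q = q·A = 9760 × 12 = 1.17×10^5 W.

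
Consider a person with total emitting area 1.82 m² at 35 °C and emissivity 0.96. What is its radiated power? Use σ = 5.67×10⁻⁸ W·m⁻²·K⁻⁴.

35 °C = 308 K.
P = εσAT⁴ = 0.96 × 5.67×10⁻⁸ × 1.82 × (308)⁴ = 0.96 × 5.67×10⁻⁸ × 1.82 × 9.00×10^9.
P = 892 W.

P ≈ 892 W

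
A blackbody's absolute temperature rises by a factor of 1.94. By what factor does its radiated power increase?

factor ≈ 14.2

P ∝ T⁴, so the power scales as (1.94)⁴ = 14.2.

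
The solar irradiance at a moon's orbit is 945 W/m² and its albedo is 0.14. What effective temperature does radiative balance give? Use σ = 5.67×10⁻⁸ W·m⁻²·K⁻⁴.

T ≈ 245 K

Power absorbed = (1−a)S·πR²; power emitted = 4πR²σT⁴. Equating and cancelling πR²:
T = ((1−a)S / 4σ)^(1/4) = (813 / (4 × 5.67×10⁻⁸))^(1/4) = (3.58×10^9)^(1/4).
T = 245 K.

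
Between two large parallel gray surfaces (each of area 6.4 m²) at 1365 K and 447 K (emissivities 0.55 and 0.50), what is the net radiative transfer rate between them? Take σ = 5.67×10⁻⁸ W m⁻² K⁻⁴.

Q ≈ 4.42×10^5 W

For two large parallel gray plates, q = σ(T₁⁴ − T₂⁴) / (1/ε₁ + 1/ε₂ − 1).
1/ε₁ + 1/ε₂ − 1 = 1/0.55 + 1/0.50 − 1 = 2.818.
T₁⁴ − T₂⁴ = 3.47×10^12 − 3.99×10^10 = 3.43×10^12 K⁴.
q = 5.67×10⁻⁸ × 3.43×10^12 / 2.818 = 69000 W/m².
Q = q·A = 69000 × 6.4 = 4.42×10^5 W.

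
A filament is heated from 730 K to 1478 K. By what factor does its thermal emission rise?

P ∝ T⁴, so the ratio is (1478/730)⁴ = (2.025)⁴ = 16.8.

ratio ≈ 16.8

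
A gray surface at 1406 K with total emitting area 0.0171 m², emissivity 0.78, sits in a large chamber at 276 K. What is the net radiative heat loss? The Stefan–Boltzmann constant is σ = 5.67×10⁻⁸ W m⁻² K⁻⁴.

Q ≈ 2950 W

Q = εσA(T⁴ − T_s⁴). T⁴ − T_s⁴ = (1406)⁴ − (276)⁴ = 3.91×10^12 − 5.80×10^9 = 3.90×10^12 K⁴.
Q = 0.78 × 5.67×10⁻⁸ × 0.0171 × 3.90×10^12 = 2950 W.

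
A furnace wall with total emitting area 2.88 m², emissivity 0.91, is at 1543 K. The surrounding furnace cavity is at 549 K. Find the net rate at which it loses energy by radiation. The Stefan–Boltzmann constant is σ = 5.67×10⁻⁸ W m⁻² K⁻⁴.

Q = εσA(T⁴ − T_s⁴). T⁴ − T_s⁴ = (1543)⁴ − (549)⁴ = 5.67×10^12 − 9.08×10^10 = 5.58×10^12 K⁴.
Q = 0.91 × 5.67×10⁻⁸ × 2.88 × 5.58×10^12 = 8.29×10^5 W.

Q ≈ 8.29×10^5 W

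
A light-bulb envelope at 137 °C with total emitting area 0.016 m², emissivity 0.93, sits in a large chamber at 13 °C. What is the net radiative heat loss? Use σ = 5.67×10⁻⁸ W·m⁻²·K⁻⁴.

Convert: 137 °C = 410 K; 13 °C = 286 K.
Q = εσA(T⁴ − T_s⁴). T⁴ − T_s⁴ = (410)⁴ − (286)⁴ = 2.83×10^10 − 6.69×10^9 = 2.16×10^10 K⁴.
Q = 0.93 × 5.67×10⁻⁸ × 0.0160 × 2.16×10^10 = 18.2 W.

Q ≈ 18.2 W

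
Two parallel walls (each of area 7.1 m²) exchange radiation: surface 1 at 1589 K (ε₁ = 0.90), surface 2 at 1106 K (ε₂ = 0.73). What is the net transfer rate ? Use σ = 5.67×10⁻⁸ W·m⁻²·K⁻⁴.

For two large parallel gray plates, q = σ(T₁⁴ − T₂⁴) / (1/ε₁ + 1/ε₂ − 1).
1/ε₁ + 1/ε₂ − 1 = 1/0.90 + 1/0.73 − 1 = 1.481.
T₁⁴ − T₂⁴ = 6.38×10^12 − 1.50×10^12 = 4.88×10^12 K⁴.
q = 5.67×10⁻⁸ × 4.88×10^12 / 1.481 = 1.87×10^5 W/m².
Q = q·A = 1.87×10^5 × 7.1 = 1.33×10^6 W.

Q ≈ 1.33×10^6 W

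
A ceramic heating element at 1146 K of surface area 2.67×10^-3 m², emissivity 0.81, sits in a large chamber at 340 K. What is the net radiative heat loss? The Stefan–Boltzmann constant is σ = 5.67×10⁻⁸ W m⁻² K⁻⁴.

Q = εσA(T⁴ − T_s⁴). T⁴ − T_s⁴ = (1146)⁴ − (340)⁴ = 1.72×10^12 − 1.34×10^10 = 1.71×10^12 K⁴.
Q = 0.81 × 5.67×10⁻⁸ × 2.67×10^-3 × 1.71×10^12 = 210 W.

Q ≈ 210 W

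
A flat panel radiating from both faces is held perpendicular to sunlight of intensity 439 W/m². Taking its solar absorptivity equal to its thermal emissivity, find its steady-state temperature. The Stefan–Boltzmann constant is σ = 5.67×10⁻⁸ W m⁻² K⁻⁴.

Absorbed flux αS = emitted flux 2εσT⁴ per unit area; with α = ε this gives T = (S/2σ)^(1/4).
T = (439 / (2 × 5.67×10⁻⁸))^(1/4) = (3.87×10^9)^(1/4).
T = 249 K.

T ≈ 249 K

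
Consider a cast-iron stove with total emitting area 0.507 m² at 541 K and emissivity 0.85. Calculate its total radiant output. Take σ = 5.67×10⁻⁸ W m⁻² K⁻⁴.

Stefan–Boltzmann: P = εσAT⁴ = 0.85 × 5.67×10⁻⁸ × 0.507 × (541)⁴ = 0.85 × 5.67×10⁻⁸ × 0.507 × 8.57×10^10.
P = 2090 W.

P ≈ 2090 W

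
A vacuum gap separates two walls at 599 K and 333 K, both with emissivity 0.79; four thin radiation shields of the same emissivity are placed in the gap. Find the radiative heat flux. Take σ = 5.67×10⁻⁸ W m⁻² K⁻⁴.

q ≈ 862 W/m²

Each of the 5 gaps contributes resistance (2/ε − 1) = 2/0.79 − 1 = 1.532; total = 7.658.
q = σ(T₁⁴ − T₂⁴) / 7.658 = 5.67×10⁻⁸ × 1.16×10^11 / 7.658 = 862 W/m².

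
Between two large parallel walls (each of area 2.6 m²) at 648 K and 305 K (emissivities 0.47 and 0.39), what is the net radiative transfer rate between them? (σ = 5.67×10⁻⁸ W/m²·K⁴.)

Q ≈ 6700 W

For two large parallel gray plates, q = σ(T₁⁴ − T₂⁴) / (1/ε₁ + 1/ε₂ − 1).
1/ε₁ + 1/ε₂ − 1 = 1/0.47 + 1/0.39 − 1 = 3.692.
T₁⁴ − T₂⁴ = 1.76×10^11 − 8.65×10^9 = 1.68×10^11 K⁴.
q = 5.67×10⁻⁸ × 1.68×10^11 / 3.692 = 2580 W/m².
Q = q·A = 2580 × 2.6 = 6700 W.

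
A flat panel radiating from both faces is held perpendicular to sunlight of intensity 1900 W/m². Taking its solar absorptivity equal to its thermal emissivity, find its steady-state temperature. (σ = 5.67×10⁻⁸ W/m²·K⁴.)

Absorbed flux αS = emitted flux 2εσT⁴ per unit area; with α = ε this gives T = (S/2σ)^(1/4).
T = (1900 / (2 × 5.67×10⁻⁸))^(1/4) = (1.68×10^10)^(1/4).
T = 360 K.

T ≈ 360 K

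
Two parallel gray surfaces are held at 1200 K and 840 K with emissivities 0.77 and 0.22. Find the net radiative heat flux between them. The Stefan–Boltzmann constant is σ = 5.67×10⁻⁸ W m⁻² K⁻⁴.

For two large parallel gray plates, q = σ(T₁⁴ − T₂⁴) / (1/ε₁ + 1/ε₂ − 1).
1/ε₁ + 1/ε₂ − 1 = 1/0.77 + 1/0.22 − 1 = 4.844.
T₁⁴ − T₂⁴ = 2.07×10^12 − 4.98×10^11 = 1.58×10^12 K⁴.
q = 5.67×10⁻⁸ × 1.58×10^12 / 4.844 = 18400 W/m².

q ≈ 18400 W/m²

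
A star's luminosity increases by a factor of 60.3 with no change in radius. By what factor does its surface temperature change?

P ∝ T⁴ ⇒ T ∝ P^(1/4), so T scales by (60.3)^(1/4) = 2.79.

factor ≈ 2.79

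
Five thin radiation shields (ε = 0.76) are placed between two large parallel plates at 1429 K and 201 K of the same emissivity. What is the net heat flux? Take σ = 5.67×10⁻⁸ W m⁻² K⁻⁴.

q ≈ 24100 W/m²

Each of the 6 gaps contributes resistance (2/ε − 1) = 2/0.76 − 1 = 1.632; total = 9.789.
q = σ(T₁⁴ − T₂⁴) / 9.789 = 5.67×10⁻⁸ × 4.17×10^12 / 9.789 = 24100 W/m².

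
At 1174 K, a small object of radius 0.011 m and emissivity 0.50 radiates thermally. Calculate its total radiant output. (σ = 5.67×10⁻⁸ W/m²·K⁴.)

P ≈ 81.9 W

A = 4πr² = 4π × (0.011)² = 1.52×10^-3 m².
P = εσAT⁴ = 0.50 × 5.67×10⁻⁸ × 1.52×10^-3 × (1174)⁴ = 0.50 × 5.67×10⁻⁸ × 1.52×10^-3 × 1.90×10^12.
P = 81.9 W.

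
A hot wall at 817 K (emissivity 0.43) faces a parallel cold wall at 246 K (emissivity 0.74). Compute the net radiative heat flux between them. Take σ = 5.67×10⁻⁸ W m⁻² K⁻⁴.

q ≈ 9360 W/m²

For two large parallel gray plates, q = σ(T₁⁴ − T₂⁴) / (1/ε₁ + 1/ε₂ − 1).
1/ε₁ + 1/ε₂ − 1 = 1/0.43 + 1/0.74 − 1 = 2.677.
T₁⁴ − T₂⁴ = 4.46×10^11 − 3.66×10^9 = 4.42×10^11 K⁴.
q = 5.67×10⁻⁸ × 4.42×10^11 / 2.677 = 9360 W/m².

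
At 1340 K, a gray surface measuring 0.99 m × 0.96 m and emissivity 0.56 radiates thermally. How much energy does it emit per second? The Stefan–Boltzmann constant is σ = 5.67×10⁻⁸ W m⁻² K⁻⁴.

P ≈ 97300 W

A = 0.99 × 0.96 = 0.950 m².
Stefan–Boltzmann: P = εσAT⁴ = 0.56 × 5.67×10⁻⁸ × 0.950 × (1340)⁴ = 0.56 × 5.67×10⁻⁸ × 0.950 × 3.22×10^12.
P = 97300 W.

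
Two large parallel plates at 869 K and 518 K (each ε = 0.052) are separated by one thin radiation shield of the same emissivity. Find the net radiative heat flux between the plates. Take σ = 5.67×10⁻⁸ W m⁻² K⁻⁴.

q ≈ 377 W/m²

Each of the 2 gaps contributes resistance (2/ε − 1) = 2/0.052 − 1 = 37.46; total = 74.92.
q = σ(T₁⁴ − T₂⁴) / 74.92 = 5.67×10⁻⁸ × 4.98×10^11 / 74.92 = 377 W/m².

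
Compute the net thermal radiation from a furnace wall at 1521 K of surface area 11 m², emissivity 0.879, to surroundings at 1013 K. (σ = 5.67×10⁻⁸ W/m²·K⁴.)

Q = εσA(T⁴ − T_s⁴). T⁴ − T_s⁴ = (1521)⁴ − (1013)⁴ = 5.35×10^12 − 1.05×10^12 = 4.30×10^12 K⁴.
Q = 0.879 × 5.67×10⁻⁸ × 11.0 × 4.30×10^12 = 2.36×10^6 W.

Q ≈ 2.36×10^6 W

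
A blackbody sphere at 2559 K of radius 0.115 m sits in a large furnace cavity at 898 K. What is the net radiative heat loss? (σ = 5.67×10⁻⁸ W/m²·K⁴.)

A = 4πr² = 4π × (0.115)² = 0.166 m².
Q = σA(T⁴ − T_s⁴). T⁴ − T_s⁴ = (2559)⁴ − (898)⁴ = 4.29×10^13 − 6.50×10^11 = 4.22×10^13 K⁴.
Q = 5.67×10⁻⁸ × 0.166 × 4.22×10^13 = 3.98×10^5 W.

Q ≈ 3.98×10^5 W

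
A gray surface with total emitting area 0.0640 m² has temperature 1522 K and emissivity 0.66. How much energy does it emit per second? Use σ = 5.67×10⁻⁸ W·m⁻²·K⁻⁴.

P ≈ 12900 W

P = εσAT⁴ = 0.66 × 5.67×10⁻⁸ × 0.0640 × (1522)⁴ = 0.66 × 5.67×10⁻⁸ × 0.0640 × 5.37×10^12.
P = 12900 W.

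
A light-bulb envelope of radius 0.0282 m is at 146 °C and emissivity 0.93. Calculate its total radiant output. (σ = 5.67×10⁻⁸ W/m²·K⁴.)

P ≈ 16.2 W

A = 4πr² = 4π × (0.0282)² = 9.99×10^-3 m².
146 °C = 419 K.
Stefan–Boltzmann: P = εσAT⁴ = 0.93 × 5.67×10⁻⁸ × 9.99×10^-3 × (419)⁴ = 0.93 × 5.67×10⁻⁸ × 9.99×10^-3 × 3.08×10^10.
P = 16.2 W.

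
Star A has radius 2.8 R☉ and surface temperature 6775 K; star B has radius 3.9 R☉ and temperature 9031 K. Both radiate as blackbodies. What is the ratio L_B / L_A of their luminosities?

L_B/L_A ≈ 6.13

L = 4πR²σT⁴ ∝ R²T⁴, so L_B/L_A = (3.9/2.8)² × (9031/6775)⁴ = 1.94 × 3.16 = 6.13.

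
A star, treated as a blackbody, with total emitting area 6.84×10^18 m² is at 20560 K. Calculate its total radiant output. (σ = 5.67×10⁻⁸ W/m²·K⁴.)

P ≈ 6.93×10^28 W

P = σAT⁴ = 5.67×10⁻⁸ × 6.84×10^18 × (20560)⁴ = 5.67×10⁻⁸ × 6.84×10^18 × 1.79×10^17.
P = 6.93×10^28 W.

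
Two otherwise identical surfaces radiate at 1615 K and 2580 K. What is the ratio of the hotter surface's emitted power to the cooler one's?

ratio ≈ 6.51

P ∝ T⁴, so the ratio is (2580/1615)⁴ = (1.598)⁴ = 6.51.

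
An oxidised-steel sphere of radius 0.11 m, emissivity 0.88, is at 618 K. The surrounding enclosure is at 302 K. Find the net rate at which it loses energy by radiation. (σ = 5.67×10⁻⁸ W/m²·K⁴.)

Q ≈ 1040 W

A = 4πr² = 4π × (0.11)² = 0.152 m².
Q = εσA(T⁴ − T_s⁴). T⁴ − T_s⁴ = (618)⁴ − (302)⁴ = 1.46×10^11 − 8.32×10^9 = 1.38×10^11 K⁴.
Q = 0.88 × 5.67×10⁻⁸ × 0.152 × 1.38×10^11 = 1040 W.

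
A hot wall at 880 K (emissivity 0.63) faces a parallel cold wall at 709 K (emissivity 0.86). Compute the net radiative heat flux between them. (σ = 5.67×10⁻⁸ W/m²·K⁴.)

For two large parallel gray plates, q = σ(T₁⁴ − T₂⁴) / (1/ε₁ + 1/ε₂ − 1).
1/ε₁ + 1/ε₂ − 1 = 1/0.63 + 1/0.86 − 1 = 1.750.
T₁⁴ − T₂⁴ = 6.00×10^11 − 2.53×10^11 = 3.47×10^11 K⁴.
q = 5.67×10⁻⁸ × 3.47×10^11 / 1.750 = 11200 W/m².

q ≈ 11200 W/m²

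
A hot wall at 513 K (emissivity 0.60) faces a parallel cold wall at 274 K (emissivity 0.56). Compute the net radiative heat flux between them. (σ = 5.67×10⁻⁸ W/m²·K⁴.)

For two large parallel gray plates, q = σ(T₁⁴ − T₂⁴) / (1/ε₁ + 1/ε₂ − 1).
1/ε₁ + 1/ε₂ − 1 = 1/0.60 + 1/0.56 − 1 = 2.452.
T₁⁴ − T₂⁴ = 6.93×10^10 − 5.64×10^9 = 6.36×10^10 K⁴.
q = 5.67×10⁻⁸ × 6.36×10^10 / 2.452 = 1470 W/m².

q ≈ 1470 W/m²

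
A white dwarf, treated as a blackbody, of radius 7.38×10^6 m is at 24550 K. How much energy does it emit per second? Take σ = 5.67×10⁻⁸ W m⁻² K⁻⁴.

A = 4πr² = 4π × (7.38×10^6)² = 6.84×10^14 m².
P = σAT⁴ = 5.67×10⁻⁸ × 6.84×10^14 × (24550)⁴ = 5.67×10⁻⁸ × 6.84×10^14 × 3.63×10^17.
P = 1.41×10^25 W.

P ≈ 1.41×10^25 W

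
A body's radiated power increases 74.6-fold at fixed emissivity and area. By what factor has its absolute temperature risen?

P ∝ T⁴ ⇒ T ∝ P^(1/4), so T scales by (74.6)^(1/4) = 2.94.

factor ≈ 2.94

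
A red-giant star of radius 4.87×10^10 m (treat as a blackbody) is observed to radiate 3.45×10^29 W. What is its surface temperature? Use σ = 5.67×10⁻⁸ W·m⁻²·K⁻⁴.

A = 4πr² = 4π × (4.87×10^10)² = 2.98×10^22 m².
From P = σAT⁴, T = (P / σA)^(1/4) = (3.45×10^29 / (5.67×10⁻⁸ × 2.98×10^22))^(1/4).
T = (2.04×10^14)^(1/4) = 3780 K.

T ≈ 3780 K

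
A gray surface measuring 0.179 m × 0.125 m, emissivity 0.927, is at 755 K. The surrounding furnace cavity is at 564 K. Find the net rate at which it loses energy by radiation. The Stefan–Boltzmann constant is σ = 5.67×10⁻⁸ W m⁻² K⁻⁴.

Q ≈ 263 W

A = 0.179 × 0.125 = 0.0224 m².
Q = εσA(T⁴ − T_s⁴). T⁴ − T_s⁴ = (755)⁴ − (564)⁴ = 3.25×10^11 − 1.01×10^11 = 2.24×10^11 K⁴.
Q = 0.927 × 5.67×10⁻⁸ × 0.0224 × 2.24×10^11 = 263 W.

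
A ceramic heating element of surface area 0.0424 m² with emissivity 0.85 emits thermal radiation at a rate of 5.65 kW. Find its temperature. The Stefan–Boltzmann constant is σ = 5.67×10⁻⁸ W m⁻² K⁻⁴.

From P = εσAT⁴, T = (P / εσA)^(1/4) = (5650 / (0.85 × 5.67×10⁻⁸ × 0.0424))^(1/4).
T = (2.76×10^12)^(1/4) = 1290 K.

T ≈ 1290 K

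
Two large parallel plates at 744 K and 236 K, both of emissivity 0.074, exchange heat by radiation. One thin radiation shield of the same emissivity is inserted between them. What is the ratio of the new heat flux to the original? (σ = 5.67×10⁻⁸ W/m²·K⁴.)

ratio ≈ 0.500

With N identical shields there are N+1 = 2 gaps in series, each with the same radiative resistance, so the flux falls to 1/(N+1) of its unshielded value.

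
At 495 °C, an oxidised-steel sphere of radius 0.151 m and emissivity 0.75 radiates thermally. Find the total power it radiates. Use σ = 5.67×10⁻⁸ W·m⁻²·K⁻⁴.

A = 4πr² = 4π × (0.151)² = 0.287 m².
495 °C = 768 K.
P = εσAT⁴ = 0.75 × 5.67×10⁻⁸ × 0.287 × (768)⁴ = 0.75 × 5.67×10⁻⁸ × 0.287 × 3.48×10^11.
P = 4240 W.

P ≈ 4240 W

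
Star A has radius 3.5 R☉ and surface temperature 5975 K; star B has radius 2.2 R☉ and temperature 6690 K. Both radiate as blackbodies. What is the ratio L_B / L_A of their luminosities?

L_B/L_A ≈ 0.621

L = 4πR²σT⁴ ∝ R²T⁴, so L_B/L_A = (2.2/3.5)² × (6690/5975)⁴ = 0.395 × 1.57 = 0.621.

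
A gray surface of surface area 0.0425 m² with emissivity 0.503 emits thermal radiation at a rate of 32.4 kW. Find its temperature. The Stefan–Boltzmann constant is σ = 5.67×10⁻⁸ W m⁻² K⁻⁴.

From P = εσAT⁴, T = (P / εσA)^(1/4) = (32400 / (0.503 × 5.67×10⁻⁸ × 0.0425))^(1/4).
T = (2.67×10^13)^(1/4) = 2270 K.

T ≈ 2270 K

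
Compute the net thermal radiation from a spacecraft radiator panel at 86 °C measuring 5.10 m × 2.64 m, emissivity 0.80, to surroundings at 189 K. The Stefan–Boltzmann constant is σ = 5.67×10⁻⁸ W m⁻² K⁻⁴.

A = 5.10 × 2.64 = 13.5 m².
Convert: 86 °C = 359 K.
Q = εσA(T⁴ − T_s⁴). T⁴ − T_s⁴ = (359)⁴ − (189)⁴ = 1.66×10^10 − 1.28×10^9 = 1.53×10^10 K⁴.
Q = 0.80 × 5.67×10⁻⁸ × 13.5 × 1.53×10^10 = 9370 W.

Q ≈ 9370 W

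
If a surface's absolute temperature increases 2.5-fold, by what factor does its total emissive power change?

P ∝ T⁴, so the power scales as (2.5)⁴ = 39.1.

factor ≈ 39.1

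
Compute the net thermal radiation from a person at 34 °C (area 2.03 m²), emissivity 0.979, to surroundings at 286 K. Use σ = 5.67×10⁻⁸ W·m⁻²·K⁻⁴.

Convert: 34 °C = 307 K.
Q = εσA(T⁴ − T_s⁴). T⁴ − T_s⁴ = (307)⁴ − (286)⁴ = 8.88×10^9 − 6.69×10^9 = 2.19×10^9 K⁴.
Q = 0.979 × 5.67×10⁻⁸ × 2.03 × 2.19×10^9 = 247 W.

Q ≈ 247 W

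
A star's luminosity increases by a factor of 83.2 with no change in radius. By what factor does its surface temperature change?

P ∝ T⁴ ⇒ T ∝ P^(1/4), so T scales by (83.2)^(1/4) = 3.02.

factor ≈ 3.02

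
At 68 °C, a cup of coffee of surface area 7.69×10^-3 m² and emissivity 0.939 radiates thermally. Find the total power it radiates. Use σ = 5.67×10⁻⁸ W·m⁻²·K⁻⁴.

68 °C = 341 K.
P = εσAT⁴ = 0.939 × 5.67×10⁻⁸ × 7.69×10^-3 × (341)⁴ = 0.939 × 5.67×10⁻⁸ × 7.69×10^-3 × 1.35×10^10.
P = 5.54 W.

P ≈ 5.54 W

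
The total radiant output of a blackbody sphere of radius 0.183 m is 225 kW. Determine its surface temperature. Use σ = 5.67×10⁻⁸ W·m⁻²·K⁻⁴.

A = 4πr² = 4π × (0.183)² = 0.421 m².
From P = σAT⁴, T = (P / σA)^(1/4) = (2.25×10^5 / (5.67×10⁻⁸ × 0.421))^(1/4).
T = (9.43×10^12)^(1/4) = 1750 K.

T ≈ 1750 K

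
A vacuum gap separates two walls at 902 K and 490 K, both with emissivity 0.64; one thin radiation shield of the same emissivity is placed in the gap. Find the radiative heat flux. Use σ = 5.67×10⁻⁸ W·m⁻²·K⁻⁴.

q ≈ 8060 W/m²

Each of the 2 gaps contributes resistance (2/ε − 1) = 2/0.64 − 1 = 2.125; total = 4.250.
q = σ(T₁⁴ − T₂⁴) / 4.250 = 5.67×10⁻⁸ × 6.04×10^11 / 4.250 = 8060 W/m².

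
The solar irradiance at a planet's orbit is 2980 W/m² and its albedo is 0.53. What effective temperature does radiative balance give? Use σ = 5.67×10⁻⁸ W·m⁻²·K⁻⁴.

Power absorbed = (1−a)S·πR²; power emitted = 4πR²σT⁴. Equating and cancelling πR²:
T = ((1−a)S / 4σ)^(1/4) = (1400 / (4 × 5.67×10⁻⁸))^(1/4) = (6.18×10^9)^(1/4).
T = 280 K.

T ≈ 280 K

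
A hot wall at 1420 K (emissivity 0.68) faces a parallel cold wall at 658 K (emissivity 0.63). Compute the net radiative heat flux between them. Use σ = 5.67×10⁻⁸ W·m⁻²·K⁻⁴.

For two large parallel gray plates, q = σ(T₁⁴ − T₂⁴) / (1/ε₁ + 1/ε₂ − 1).
1/ε₁ + 1/ε₂ − 1 = 1/0.68 + 1/0.63 − 1 = 2.058.
T₁⁴ − T₂⁴ = 4.07×10^12 − 1.87×10^11 = 3.88×10^12 K⁴.
q = 5.67×10⁻⁸ × 3.88×10^12 / 2.058 = 1.07×10^5 W/m².

q ≈ 1.07×10^5 W/m²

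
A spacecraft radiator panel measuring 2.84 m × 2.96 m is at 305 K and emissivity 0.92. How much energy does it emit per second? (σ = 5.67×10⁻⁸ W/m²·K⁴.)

P ≈ 3790 W

A = 2.84 × 2.96 = 8.41 m².
P = εσAT⁴ = 0.92 × 5.67×10⁻⁸ × 8.41 × (305)⁴ = 0.92 × 5.67×10⁻⁸ × 8.41 × 8.65×10^9.
P = 3790 W.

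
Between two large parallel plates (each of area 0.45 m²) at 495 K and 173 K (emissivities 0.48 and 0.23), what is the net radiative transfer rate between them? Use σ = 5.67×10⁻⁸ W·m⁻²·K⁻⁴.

Q ≈ 278 W

For two large parallel gray plates, q = σ(T₁⁴ − T₂⁴) / (1/ε₁ + 1/ε₂ − 1).
1/ε₁ + 1/ε₂ − 1 = 1/0.48 + 1/0.23 − 1 = 5.431.
T₁⁴ − T₂⁴ = 6.00×10^10 − 8.96×10^8 = 5.91×10^10 K⁴.
q = 5.67×10⁻⁸ × 5.91×10^10 / 5.431 = 617 W/m².
Q = q·A = 617 × 0.45 = 278 W.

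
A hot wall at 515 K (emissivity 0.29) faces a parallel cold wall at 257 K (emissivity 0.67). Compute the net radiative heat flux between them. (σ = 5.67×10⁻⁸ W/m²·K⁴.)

For two large parallel gray plates, q = σ(T₁⁴ − T₂⁴) / (1/ε₁ + 1/ε₂ − 1).
1/ε₁ + 1/ε₂ − 1 = 1/0.29 + 1/0.67 − 1 = 3.941.
T₁⁴ − T₂⁴ = 7.03×10^10 − 4.36×10^9 = 6.60×10^10 K⁴.
q = 5.67×10⁻⁸ × 6.60×10^10 / 3.941 = 949 W/m².

q ≈ 949 W/m²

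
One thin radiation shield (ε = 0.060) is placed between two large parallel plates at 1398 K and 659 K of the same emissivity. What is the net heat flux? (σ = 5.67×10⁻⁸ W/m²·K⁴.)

q ≈ 3180 W/m²

Each of the 2 gaps contributes resistance (2/ε − 1) = 2/0.060 − 1 = 32.33; total = 64.67.
q = σ(T₁⁴ − T₂⁴) / 64.67 = 5.67×10⁻⁸ × 3.63×10^12 / 64.67 = 3180 W/m².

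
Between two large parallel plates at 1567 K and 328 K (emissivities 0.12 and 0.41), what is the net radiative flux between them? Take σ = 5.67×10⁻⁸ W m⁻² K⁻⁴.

For two large parallel gray plates, q = σ(T₁⁴ − T₂⁴) / (1/ε₁ + 1/ε₂ − 1).
1/ε₁ + 1/ε₂ − 1 = 1/0.12 + 1/0.41 − 1 = 9.772.
T₁⁴ − T₂⁴ = 6.03×10^12 − 1.16×10^10 = 6.02×10^12 K⁴.
q = 5.67×10⁻⁸ × 6.02×10^12 / 9.772 = 34900 W/m².

q ≈ 34900 W/m²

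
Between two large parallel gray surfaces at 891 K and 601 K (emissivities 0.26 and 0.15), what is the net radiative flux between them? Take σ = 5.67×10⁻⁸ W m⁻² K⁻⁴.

For two large parallel gray plates, q = σ(T₁⁴ − T₂⁴) / (1/ε₁ + 1/ε₂ − 1).
1/ε₁ + 1/ε₂ − 1 = 1/0.26 + 1/0.15 − 1 = 9.513.
T₁⁴ − T₂⁴ = 6.30×10^11 − 1.30×10^11 = 5.00×10^11 K⁴.
q = 5.67×10⁻⁸ × 5.00×10^11 / 9.513 = 2980 W/m².

q ≈ 2980 W/m²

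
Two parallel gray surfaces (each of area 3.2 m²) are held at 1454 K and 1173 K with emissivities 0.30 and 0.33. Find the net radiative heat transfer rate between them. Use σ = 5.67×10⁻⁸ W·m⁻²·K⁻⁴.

For two large parallel gray plates, q = σ(T₁⁴ − T₂⁴) / (1/ε₁ + 1/ε₂ − 1).
1/ε₁ + 1/ε₂ − 1 = 1/0.30 + 1/0.33 − 1 = 5.364.
T₁⁴ − T₂⁴ = 4.47×10^12 − 1.89×10^12 = 2.58×10^12 K⁴.
q = 5.67×10⁻⁸ × 2.58×10^12 / 5.364 = 27200 W/m².
Q = q·A = 27200 × 3.2 = 87200 W.

Q ≈ 87200 W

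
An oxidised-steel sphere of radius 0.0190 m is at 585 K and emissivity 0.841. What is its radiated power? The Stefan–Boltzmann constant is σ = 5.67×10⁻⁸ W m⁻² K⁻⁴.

A = 4πr² = 4π × (0.0190)² = 4.54×10^-3 m².
Stefan–Boltzmann: P = εσAT⁴ = 0.841 × 5.67×10⁻⁸ × 4.54×10^-3 × (585)⁴ = 0.841 × 5.67×10⁻⁸ × 4.54×10^-3 × 1.17×10^11.
P = 25.3 W.

P ≈ 25.3 W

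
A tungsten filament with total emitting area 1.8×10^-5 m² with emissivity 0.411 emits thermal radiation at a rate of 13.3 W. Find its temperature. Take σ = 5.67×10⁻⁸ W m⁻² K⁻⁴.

T ≈ 2370 K

From P = εσAT⁴, T = (P / εσA)^(1/4) = (13.3 / (0.411 × 5.67×10⁻⁸ × 1.80×10^-5))^(1/4).
T = (3.17×10^13)^(1/4) = 2370 K.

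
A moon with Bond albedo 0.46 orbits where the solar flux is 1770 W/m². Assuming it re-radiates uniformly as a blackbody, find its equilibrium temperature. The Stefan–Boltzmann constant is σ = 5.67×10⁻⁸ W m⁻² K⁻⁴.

Power absorbed = (1−a)S·πR²; power emitted = 4πR²σT⁴. Equating and cancelling πR²:
T = ((1−a)S / 4σ)^(1/4) = (956 / (4 × 5.67×10⁻⁸))^(1/4) = (4.21×10^9)^(1/4).
T = 255 K.

T ≈ 255 K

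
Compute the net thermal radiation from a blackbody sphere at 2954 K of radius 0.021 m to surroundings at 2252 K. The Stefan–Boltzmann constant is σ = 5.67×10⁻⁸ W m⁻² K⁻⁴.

A = 4πr² = 4π × (0.021)² = 5.54×10^-3 m².
Q = σA(T⁴ − T_s⁴). T⁴ − T_s⁴ = (2954)⁴ − (2252)⁴ = 7.61×10^13 − 2.57×10^13 = 5.04×10^13 K⁴.
Q = 5.67×10⁻⁸ × 5.54×10^-3 × 5.04×10^13 = 15800 W.

Q ≈ 15800 W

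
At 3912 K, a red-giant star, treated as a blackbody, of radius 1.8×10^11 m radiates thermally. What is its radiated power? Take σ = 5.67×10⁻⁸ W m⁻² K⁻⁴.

P ≈ 5.41×10^30 W

A = 4πr² = 4π × (1.8×10^11)² = 4.07×10^23 m².
P = σAT⁴ = 5.67×10⁻⁸ × 4.07×10^23 × (3912)⁴ = 5.67×10⁻⁸ × 4.07×10^23 × 2.34×10^14.
P = 5.41×10^30 W.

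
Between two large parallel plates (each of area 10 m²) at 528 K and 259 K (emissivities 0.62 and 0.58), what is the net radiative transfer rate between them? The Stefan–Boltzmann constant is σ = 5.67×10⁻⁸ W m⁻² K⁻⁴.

For two large parallel gray plates, q = σ(T₁⁴ − T₂⁴) / (1/ε₁ + 1/ε₂ − 1).
1/ε₁ + 1/ε₂ − 1 = 1/0.62 + 1/0.58 − 1 = 2.337.
T₁⁴ − T₂⁴ = 7.77×10^10 − 4.50×10^9 = 7.32×10^10 K⁴.
q = 5.67×10⁻⁸ × 7.32×10^10 / 2.337 = 1780 W/m².
Q = q·A = 1780 × 10 = 17800 W.

Q ≈ 17800 W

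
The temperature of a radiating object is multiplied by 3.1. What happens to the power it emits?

P ∝ T⁴, so the power scales as (3.1)⁴ = 92.4.

factor ≈ 92.4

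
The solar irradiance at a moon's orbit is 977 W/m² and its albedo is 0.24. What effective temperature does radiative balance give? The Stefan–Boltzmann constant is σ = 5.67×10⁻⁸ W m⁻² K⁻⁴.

T ≈ 239 K

Power absorbed = (1−a)S·πR²; power emitted = 4πR²σT⁴. Equating and cancelling πR²:
T = ((1−a)S / 4σ)^(1/4) = (743 / (4 × 5.67×10⁻⁸))^(1/4) = (3.27×10^9)^(1/4).
T = 239 K.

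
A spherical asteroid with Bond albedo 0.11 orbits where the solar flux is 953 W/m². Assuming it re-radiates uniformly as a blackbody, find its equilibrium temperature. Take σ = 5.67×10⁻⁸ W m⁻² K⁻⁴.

Power absorbed = (1−a)S·πR²; power emitted = 4πR²σT⁴. Equating and cancelling πR²:
T = ((1−a)S / 4σ)^(1/4) = (848 / (4 × 5.67×10⁻⁸))^(1/4) = (3.74×10^9)^(1/4).
T = 247 K.

T ≈ 247 K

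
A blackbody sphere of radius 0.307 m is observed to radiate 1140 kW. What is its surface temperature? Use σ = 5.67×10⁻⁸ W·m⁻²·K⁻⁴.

A = 4πr² = 4π × (0.307)² = 1.18 m².
From P = σAT⁴, T = (P / σA)^(1/4) = (1.14×10^6 / (5.67×10⁻⁸ × 1.18))^(1/4).
T = (1.70×10^13)^(1/4) = 2030 K.

T ≈ 2030 K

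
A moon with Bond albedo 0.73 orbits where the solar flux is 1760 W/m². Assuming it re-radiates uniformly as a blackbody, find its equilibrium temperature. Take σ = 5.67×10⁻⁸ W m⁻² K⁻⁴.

T ≈ 214 K

Power absorbed = (1−a)S·πR²; power emitted = 4πR²σT⁴. Equating and cancelling πR²:
T = ((1−a)S / 4σ)^(1/4) = (475 / (4 × 5.67×10⁻⁸))^(1/4) = (2.10×10^9)^(1/4).
T = 214 K.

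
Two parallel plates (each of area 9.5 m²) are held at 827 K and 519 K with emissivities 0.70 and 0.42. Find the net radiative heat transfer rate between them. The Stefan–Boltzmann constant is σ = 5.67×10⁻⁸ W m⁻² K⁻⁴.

Q ≈ 75800 W

For two large parallel gray plates, q = σ(T₁⁴ − T₂⁴) / (1/ε₁ + 1/ε₂ − 1).
1/ε₁ + 1/ε₂ − 1 = 1/0.70 + 1/0.42 − 1 = 2.810.
T₁⁴ − T₂⁴ = 4.68×10^11 − 7.26×10^10 = 3.95×10^11 K⁴.
q = 5.67×10⁻⁸ × 3.95×10^11 / 2.810 = 7980 W/m².
Q = q·A = 7980 × 9.5 = 75800 W.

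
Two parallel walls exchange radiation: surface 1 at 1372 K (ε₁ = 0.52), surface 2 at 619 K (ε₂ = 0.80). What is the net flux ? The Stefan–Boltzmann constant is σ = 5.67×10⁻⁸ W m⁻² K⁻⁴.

For two large parallel gray plates, q = σ(T₁⁴ − T₂⁴) / (1/ε₁ + 1/ε₂ − 1).
1/ε₁ + 1/ε₂ − 1 = 1/0.52 + 1/0.80 − 1 = 2.173.
T₁⁴ − T₂⁴ = 3.54×10^12 − 1.47×10^11 = 3.40×10^12 K⁴.
q = 5.67×10⁻⁸ × 3.40×10^12 / 2.173 = 88600 W/m².

q ≈ 88600 W/m²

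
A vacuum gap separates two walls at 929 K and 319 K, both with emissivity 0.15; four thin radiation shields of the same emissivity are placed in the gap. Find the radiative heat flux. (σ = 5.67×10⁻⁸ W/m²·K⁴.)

Each of the 5 gaps contributes resistance (2/ε − 1) = 2/0.15 − 1 = 12.33; total = 61.67.
q = σ(T₁⁴ − T₂⁴) / 61.67 = 5.67×10⁻⁸ × 7.34×10^11 / 61.67 = 675 W/m².

q ≈ 675 W/m²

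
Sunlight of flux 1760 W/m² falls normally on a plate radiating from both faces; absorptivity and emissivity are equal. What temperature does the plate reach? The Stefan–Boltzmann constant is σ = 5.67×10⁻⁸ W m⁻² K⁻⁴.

T ≈ 353 K

Absorbed flux αS = emitted flux 2εσT⁴ per unit area; with α = ε this gives T = (S/2σ)^(1/4).
T = (1760 / (2 × 5.67×10⁻⁸))^(1/4) = (1.55×10^10)^(1/4).
T = 353 K.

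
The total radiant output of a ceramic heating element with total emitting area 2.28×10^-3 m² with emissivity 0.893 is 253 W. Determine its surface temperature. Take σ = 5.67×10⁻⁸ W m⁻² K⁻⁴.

T ≈ 1220 K

From P = εσAT⁴, T = (P / εσA)^(1/4) = (253 / (0.893 × 5.67×10⁻⁸ × 2.28×10^-3))^(1/4).
T = (2.19×10^12)^(1/4) = 1220 K.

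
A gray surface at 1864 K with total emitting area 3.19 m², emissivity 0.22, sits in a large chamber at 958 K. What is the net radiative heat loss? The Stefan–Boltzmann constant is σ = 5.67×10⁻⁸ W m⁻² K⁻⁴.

Q ≈ 4.47×10^5 W

Q = εσA(T⁴ − T_s⁴). T⁴ − T_s⁴ = (1864)⁴ − (958)⁴ = 1.21×10^13 − 8.42×10^11 = 1.12×10^13 K⁴.
Q = 0.22 × 5.67×10⁻⁸ × 3.19 × 1.12×10^13 = 4.47×10^5 W.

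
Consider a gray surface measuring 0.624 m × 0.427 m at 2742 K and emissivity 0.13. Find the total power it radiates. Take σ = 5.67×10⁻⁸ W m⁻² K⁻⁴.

A = 0.624 × 0.427 = 0.266 m².
Stefan–Boltzmann: P = εσAT⁴ = 0.13 × 5.67×10⁻⁸ × 0.266 × (2742)⁴ = 0.13 × 5.67×10⁻⁸ × 0.266 × 5.65×10^13.
P = 1.11×10^5 W.

P ≈ 1.11×10^5 W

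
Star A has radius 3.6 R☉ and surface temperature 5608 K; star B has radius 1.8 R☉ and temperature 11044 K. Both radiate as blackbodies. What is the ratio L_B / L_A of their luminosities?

L = 4πR²σT⁴ ∝ R²T⁴, so L_B/L_A = (1.8/3.6)² × (11044/5608)⁴ = 0.250 × 15.0 = 3.76.

L_B/L_A ≈ 3.76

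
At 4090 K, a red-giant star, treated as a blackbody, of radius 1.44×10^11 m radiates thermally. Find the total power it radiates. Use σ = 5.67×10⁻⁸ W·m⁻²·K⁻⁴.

P ≈ 4.13×10^30 W

A = 4πr² = 4π × (1.44×10^11)² = 2.61×10^23 m².
P = σAT⁴ = 5.67×10⁻⁸ × 2.61×10^23 × (4090)⁴ = 5.67×10⁻⁸ × 2.61×10^23 × 2.80×10^14.
P = 4.13×10^30 W.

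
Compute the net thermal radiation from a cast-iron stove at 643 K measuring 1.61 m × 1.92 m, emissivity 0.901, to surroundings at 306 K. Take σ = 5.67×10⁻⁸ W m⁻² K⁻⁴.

Q ≈ 25600 W

A = 1.61 × 1.92 = 3.09 m².
Q = εσA(T⁴ − T_s⁴). T⁴ − T_s⁴ = (643)⁴ − (306)⁴ = 1.71×10^11 − 8.77×10^9 = 1.62×10^11 K⁴.
Q = 0.901 × 5.67×10⁻⁸ × 3.09 × 1.62×10^11 = 25600 W.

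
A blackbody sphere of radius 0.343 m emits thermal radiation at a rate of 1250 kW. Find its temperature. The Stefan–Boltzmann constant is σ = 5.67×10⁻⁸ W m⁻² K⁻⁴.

T ≈ 1970 K

A = 4πr² = 4π × (0.343)² = 1.48 m².
From P = σAT⁴, T = (P / σA)^(1/4) = (1.25×10^6 / (5.67×10⁻⁸ × 1.48))^(1/4).
T = (1.49×10^13)^(1/4) = 1970 K.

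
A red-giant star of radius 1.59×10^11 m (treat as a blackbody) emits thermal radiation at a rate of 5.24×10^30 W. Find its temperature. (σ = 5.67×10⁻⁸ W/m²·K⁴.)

T ≈ 4130 K

A = 4πr² = 4π × (1.59×10^11)² = 3.18×10^23 m².
From P = σAT⁴, T = (P / σA)^(1/4) = (5.24×10^30 / (5.67×10⁻⁸ × 3.18×10^23))^(1/4).
T = (2.91×10^14)^(1/4) = 4130 K.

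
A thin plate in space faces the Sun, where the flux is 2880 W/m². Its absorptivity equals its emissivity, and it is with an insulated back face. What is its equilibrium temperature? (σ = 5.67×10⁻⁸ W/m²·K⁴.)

T ≈ 475 K

Absorbed flux αS = emitted flux εσT⁴ (one radiating face); with α = ε, T = (S/σ)^(1/4).
T = (2880 / 5.67×10⁻⁸)^(1/4) = (5.08×10^10)^(1/4).
T = 475 K.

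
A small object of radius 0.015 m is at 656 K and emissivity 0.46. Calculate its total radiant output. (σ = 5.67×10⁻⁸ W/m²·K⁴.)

A = 4πr² = 4π × (0.015)² = 2.83×10^-3 m².
P = εσAT⁴ = 0.46 × 5.67×10⁻⁸ × 2.83×10^-3 × (656)⁴ = 0.46 × 5.67×10⁻⁸ × 2.83×10^-3 × 1.85×10^11.
P = 13.7 W.

P ≈ 13.7 W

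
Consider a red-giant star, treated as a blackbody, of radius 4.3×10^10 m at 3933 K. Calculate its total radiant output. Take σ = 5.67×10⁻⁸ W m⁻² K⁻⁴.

A = 4πr² = 4π × (4.3×10^10)² = 2.32×10^22 m².
P = σAT⁴ = 5.67×10⁻⁸ × 2.32×10^22 × (3933)⁴ = 5.67×10⁻⁸ × 2.32×10^22 × 2.39×10^14.
P = 3.15×10^29 W.

P ≈ 3.15×10^29 W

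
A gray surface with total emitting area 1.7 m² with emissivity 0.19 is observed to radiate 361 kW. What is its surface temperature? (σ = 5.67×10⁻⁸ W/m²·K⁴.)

From P = εσAT⁴, T = (P / εσA)^(1/4) = (3.61×10^5 / (0.19 × 5.67×10⁻⁸ × 1.70))^(1/4).
T = (1.97×10^13)^(1/4) = 2110 K.

T ≈ 2110 K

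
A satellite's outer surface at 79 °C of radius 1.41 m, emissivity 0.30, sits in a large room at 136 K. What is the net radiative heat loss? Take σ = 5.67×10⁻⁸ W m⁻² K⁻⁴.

Q ≈ 6380 W

A = 4πr² = 4π × (1.41)² = 25.0 m².
Convert: 79 °C = 352 K.
Q = εσA(T⁴ − T_s⁴). T⁴ − T_s⁴ = (352)⁴ − (136)⁴ = 1.54×10^10 − 3.42×10^8 = 1.50×10^10 K⁴.
Q = 0.30 × 5.67×10⁻⁸ × 25.0 × 1.50×10^10 = 6380 W.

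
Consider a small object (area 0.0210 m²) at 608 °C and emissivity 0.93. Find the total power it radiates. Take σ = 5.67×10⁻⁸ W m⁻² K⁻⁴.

P ≈ 667 W

608 °C = 881 K.
P = εσAT⁴ = 0.93 × 5.67×10⁻⁸ × 0.0210 × (881)⁴ = 0.93 × 5.67×10⁻⁸ × 0.0210 × 6.02×10^11.
P = 667 W.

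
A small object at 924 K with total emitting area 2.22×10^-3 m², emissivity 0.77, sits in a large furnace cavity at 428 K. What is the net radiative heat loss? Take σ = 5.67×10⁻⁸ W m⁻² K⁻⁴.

Q = εσA(T⁴ − T_s⁴). T⁴ − T_s⁴ = (924)⁴ − (428)⁴ = 7.29×10^11 − 3.36×10^10 = 6.95×10^11 K⁴.
Q = 0.77 × 5.67×10⁻⁸ × 2.22×10^-3 × 6.95×10^11 = 67.4 W.

Q ≈ 67.4 W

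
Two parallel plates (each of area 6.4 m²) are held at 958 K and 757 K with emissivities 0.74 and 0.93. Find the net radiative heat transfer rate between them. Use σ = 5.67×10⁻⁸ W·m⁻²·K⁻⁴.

For two large parallel gray plates, q = σ(T₁⁴ − T₂⁴) / (1/ε₁ + 1/ε₂ − 1).
1/ε₁ + 1/ε₂ − 1 = 1/0.74 + 1/0.93 − 1 = 1.427.
T₁⁴ − T₂⁴ = 8.42×10^11 − 3.28×10^11 = 5.14×10^11 K⁴.
q = 5.67×10⁻⁸ × 5.14×10^11 / 1.427 = 20400 W/m².
Q = q·A = 20400 × 6.4 = 1.31×10^5 W.

Q ≈ 1.31×10^5 W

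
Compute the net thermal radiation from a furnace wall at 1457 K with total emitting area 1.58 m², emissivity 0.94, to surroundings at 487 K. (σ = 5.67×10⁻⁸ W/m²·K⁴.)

Q = εσA(T⁴ − T_s⁴). T⁴ − T_s⁴ = (1457)⁴ − (487)⁴ = 4.51×10^12 − 5.62×10^10 = 4.45×10^12 K⁴.
Q = 0.94 × 5.67×10⁻⁸ × 1.58 × 4.45×10^12 = 3.75×10^5 W.

Q ≈ 3.75×10^5 W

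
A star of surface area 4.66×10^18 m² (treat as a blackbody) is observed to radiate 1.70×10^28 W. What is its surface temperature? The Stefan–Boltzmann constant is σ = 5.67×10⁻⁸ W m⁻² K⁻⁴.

T ≈ 15900 K

From P = σAT⁴, T = (P / σA)^(1/4) = (1.70×10^28 / (5.67×10⁻⁸ × 4.66×10^18))^(1/4).
T = (6.43×10^16)^(1/4) = 15900 K.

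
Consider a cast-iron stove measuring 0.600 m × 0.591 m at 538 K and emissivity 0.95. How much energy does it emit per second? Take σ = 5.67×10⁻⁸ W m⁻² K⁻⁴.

A = 0.600 × 0.591 = 0.355 m².
Stefan–Boltzmann: P = εσAT⁴ = 0.95 × 5.67×10⁻⁸ × 0.355 × (538)⁴ = 0.95 × 5.67×10⁻⁸ × 0.355 × 8.38×10^10.
P = 1600 W.

P ≈ 1600 W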